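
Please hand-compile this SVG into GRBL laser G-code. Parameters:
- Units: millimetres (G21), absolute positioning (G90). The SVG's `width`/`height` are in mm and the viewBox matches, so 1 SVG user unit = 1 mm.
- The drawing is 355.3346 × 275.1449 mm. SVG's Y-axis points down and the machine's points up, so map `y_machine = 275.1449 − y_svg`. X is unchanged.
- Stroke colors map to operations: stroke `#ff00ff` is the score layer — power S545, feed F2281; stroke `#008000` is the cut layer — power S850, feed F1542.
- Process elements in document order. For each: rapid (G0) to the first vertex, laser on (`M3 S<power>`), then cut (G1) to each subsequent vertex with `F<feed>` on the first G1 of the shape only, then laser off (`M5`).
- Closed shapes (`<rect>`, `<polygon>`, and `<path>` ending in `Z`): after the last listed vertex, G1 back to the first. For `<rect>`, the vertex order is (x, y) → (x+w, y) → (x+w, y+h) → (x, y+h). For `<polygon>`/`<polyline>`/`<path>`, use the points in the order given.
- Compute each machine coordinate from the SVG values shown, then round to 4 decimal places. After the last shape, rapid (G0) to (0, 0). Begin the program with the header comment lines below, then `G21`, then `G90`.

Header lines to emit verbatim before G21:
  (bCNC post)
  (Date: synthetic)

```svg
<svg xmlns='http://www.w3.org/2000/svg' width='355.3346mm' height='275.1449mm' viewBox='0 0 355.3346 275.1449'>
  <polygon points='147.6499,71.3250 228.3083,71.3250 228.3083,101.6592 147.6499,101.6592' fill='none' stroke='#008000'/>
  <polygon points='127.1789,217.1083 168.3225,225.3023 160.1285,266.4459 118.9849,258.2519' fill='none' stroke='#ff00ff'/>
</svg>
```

Since the viewBox matches the mm dimensions, user units are millimetres directly. The only transform is the Y-flip y_m = 275.1449 − y_svg.

Shape 1 is a rectangle drawn with `<polygon>`. Its stroke #008000 means cut at S850, F1542. After flipping Y the toolpath is (147.6499,203.8199) → (228.3083,203.8199) → (228.3083,173.4857) → (147.6499,173.4857) → (147.6499,203.8199), returning to the start.

Shape 2 is a regular polygon drawn with `<polygon>`. Its stroke #ff00ff means score at S545, F2281. After flipping Y the toolpath is (127.1789,58.0366) → (168.3225,49.8426) → (160.1285,8.6990) → (118.9849,16.8930) → (127.1789,58.0366), returning to the start.

(bCNC post)
(Date: synthetic)
G21
G90
G0 X147.6499 Y203.8199
M3 S850
G1 X228.3083 Y203.8199 F1542
G1 X228.3083 Y173.4857
G1 X147.6499 Y173.4857
G1 X147.6499 Y203.8199
M5
G0 X127.1789 Y58.0366
M3 S545
G1 X168.3225 Y49.8426 F2281
G1 X160.1285 Y8.6990
G1 X118.9849 Y16.8930
G1 X127.1789 Y58.0366
M5
G0 X0.0000 Y0.0000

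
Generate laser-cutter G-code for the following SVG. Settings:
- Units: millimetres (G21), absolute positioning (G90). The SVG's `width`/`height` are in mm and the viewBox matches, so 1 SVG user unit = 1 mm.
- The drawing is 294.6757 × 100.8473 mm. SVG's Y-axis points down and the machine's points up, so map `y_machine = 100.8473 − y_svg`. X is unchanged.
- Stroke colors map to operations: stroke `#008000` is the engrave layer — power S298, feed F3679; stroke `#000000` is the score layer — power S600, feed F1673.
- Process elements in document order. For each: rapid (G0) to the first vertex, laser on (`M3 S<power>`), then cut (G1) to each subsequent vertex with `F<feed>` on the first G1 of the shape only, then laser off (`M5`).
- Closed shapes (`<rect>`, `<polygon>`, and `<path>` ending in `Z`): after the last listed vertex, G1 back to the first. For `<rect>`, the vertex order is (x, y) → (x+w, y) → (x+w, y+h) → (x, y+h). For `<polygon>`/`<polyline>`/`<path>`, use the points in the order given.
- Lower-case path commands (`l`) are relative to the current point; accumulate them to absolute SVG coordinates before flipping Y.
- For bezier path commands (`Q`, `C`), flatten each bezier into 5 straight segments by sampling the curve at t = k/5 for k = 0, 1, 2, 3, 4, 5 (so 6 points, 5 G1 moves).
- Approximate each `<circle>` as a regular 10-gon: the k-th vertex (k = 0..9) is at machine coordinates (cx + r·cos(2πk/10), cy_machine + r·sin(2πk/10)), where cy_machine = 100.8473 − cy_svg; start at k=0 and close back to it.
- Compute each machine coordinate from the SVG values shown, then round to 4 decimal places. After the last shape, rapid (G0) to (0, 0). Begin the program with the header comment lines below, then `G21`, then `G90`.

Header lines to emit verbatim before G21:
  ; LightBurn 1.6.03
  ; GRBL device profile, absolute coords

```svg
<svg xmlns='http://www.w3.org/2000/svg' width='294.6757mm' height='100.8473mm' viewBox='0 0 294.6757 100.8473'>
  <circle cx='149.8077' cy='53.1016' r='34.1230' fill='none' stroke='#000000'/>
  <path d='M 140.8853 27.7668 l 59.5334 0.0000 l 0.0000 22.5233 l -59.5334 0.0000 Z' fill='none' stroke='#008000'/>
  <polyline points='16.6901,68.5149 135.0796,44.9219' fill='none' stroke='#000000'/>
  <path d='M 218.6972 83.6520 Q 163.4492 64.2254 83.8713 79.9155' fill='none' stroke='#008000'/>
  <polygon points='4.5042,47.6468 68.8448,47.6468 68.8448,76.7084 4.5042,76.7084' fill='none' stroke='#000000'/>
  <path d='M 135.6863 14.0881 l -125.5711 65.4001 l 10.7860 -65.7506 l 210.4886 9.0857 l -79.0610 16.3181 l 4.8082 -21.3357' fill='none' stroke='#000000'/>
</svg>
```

Since the viewBox matches the mm dimensions, user units are millimetres directly. The only transform is the Y-flip y_m = 100.8473 − y_svg.

Shape 1 is a circle drawn with `<circle>`. Its stroke #000000 means score at S600, F1673. After flipping Y the toolpath is (183.9307,47.7457) → (177.4138,67.8027) → (160.3523,80.1986) → (139.2631,80.1986) → (122.2016,67.8027) → (115.6847,47.7457) → (122.2016,27.6887) → (139.2631,15.2928) → (160.3523,15.2928) → (177.4138,27.6887) → (183.9307,47.7457), returning to the start.

Shape 2 is a rectangle drawn with `<path>`. Its stroke #008000 means engrave at S298, F3679. After flipping Y the toolpath is (140.8853,73.0805) → (200.4187,73.0805) → (200.4187,50.5572) → (140.8853,50.5572) → (140.8853,73.0805), returning to the start.

Shape 3 is a line segment drawn with `<polyline>`. Its stroke #000000 means score at S600, F1673. After flipping Y the toolpath is (16.6901,32.3324) → (135.0796,55.9254).

Shape 4 is a quadratic bezier drawn with `<path>`. Its stroke #008000 means engrave at S298, F3679. After flipping Y the toolpath is (218.6972,17.1953) → (195.6248,23.5613) → (170.6060,27.1179) → (143.6408,27.8652) → (114.7293,25.8032) → (83.8713,20.9318).

Shape 5 is a rectangle drawn with `<polygon>`. Its stroke #000000 means score at S600, F1673. After flipping Y the toolpath is (4.5042,53.2005) → (68.8448,53.2005) → (68.8448,24.1389) → (4.5042,24.1389) → (4.5042,53.2005), returning to the start.

Shape 6 is a open polyline drawn with `<path>`. Its stroke #000000 means score at S600, F1673. After flipping Y the toolpath is (135.6863,86.7592) → (10.1152,21.3591) → (20.9012,87.1097) → (231.3898,78.0240) → (152.3288,61.7059) → (157.1370,83.0416).

; LightBurn 1.6.03
; GRBL device profile, absolute coords
G21
G90
G0 X183.9307 Y47.7457
M3 S600
G1 X177.4138 Y67.8027 F1673
G1 X160.3523 Y80.1986
G1 X139.2631 Y80.1986
G1 X122.2016 Y67.8027
G1 X115.6847 Y47.7457
G1 X122.2016 Y27.6887
G1 X139.2631 Y15.2928
G1 X160.3523 Y15.2928
G1 X177.4138 Y27.6887
G1 X183.9307 Y47.7457
M5
G0 X140.8853 Y73.0805
M3 S298
G1 X200.4187 Y73.0805 F3679
G1 X200.4187 Y50.5572
G1 X140.8853 Y50.5572
G1 X140.8853 Y73.0805
M5
G0 X16.6901 Y32.3324
M3 S600
G1 X135.0796 Y55.9254 F1673
M5
G0 X218.6972 Y17.1953
M3 S298
G1 X195.6248 Y23.5613 F3679
G1 X170.6060 Y27.1179
G1 X143.6408 Y27.8652
G1 X114.7293 Y25.8032
G1 X83.8713 Y20.9318
M5
G0 X4.5042 Y53.2005
M3 S600
G1 X68.8448 Y53.2005 F1673
G1 X68.8448 Y24.1389
G1 X4.5042 Y24.1389
G1 X4.5042 Y53.2005
M5
G0 X135.6863 Y86.7592
M3 S600
G1 X10.1152 Y21.3591 F1673
G1 X20.9012 Y87.1097
G1 X231.3898 Y78.0240
G1 X152.3288 Y61.7059
G1 X157.1370 Y83.0416
M5
G0 X0.0000 Y0.0000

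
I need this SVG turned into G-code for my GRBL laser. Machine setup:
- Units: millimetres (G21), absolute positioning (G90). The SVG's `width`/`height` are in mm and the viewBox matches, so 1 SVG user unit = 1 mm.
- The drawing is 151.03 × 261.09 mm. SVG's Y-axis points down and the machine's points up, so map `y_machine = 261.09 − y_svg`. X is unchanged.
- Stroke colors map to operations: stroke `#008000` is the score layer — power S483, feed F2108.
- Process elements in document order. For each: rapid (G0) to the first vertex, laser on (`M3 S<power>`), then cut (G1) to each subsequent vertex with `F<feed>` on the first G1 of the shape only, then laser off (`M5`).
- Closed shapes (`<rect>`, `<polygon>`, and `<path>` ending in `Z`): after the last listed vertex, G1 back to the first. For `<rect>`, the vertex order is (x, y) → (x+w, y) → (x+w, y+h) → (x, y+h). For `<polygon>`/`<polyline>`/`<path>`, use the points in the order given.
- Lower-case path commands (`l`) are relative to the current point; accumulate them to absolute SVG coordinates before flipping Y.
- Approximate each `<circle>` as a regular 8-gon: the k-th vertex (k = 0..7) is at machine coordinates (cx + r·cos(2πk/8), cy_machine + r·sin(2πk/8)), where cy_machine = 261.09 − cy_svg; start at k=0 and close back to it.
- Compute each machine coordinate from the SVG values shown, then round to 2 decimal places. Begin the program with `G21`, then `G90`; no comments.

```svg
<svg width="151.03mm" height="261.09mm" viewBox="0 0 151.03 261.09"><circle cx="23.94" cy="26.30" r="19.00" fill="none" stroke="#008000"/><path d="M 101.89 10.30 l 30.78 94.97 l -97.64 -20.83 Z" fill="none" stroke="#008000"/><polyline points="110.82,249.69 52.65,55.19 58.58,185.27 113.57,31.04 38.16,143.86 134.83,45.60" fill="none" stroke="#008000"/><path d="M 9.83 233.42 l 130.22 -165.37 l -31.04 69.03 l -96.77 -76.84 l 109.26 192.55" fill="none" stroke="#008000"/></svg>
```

G21
G90
G0 X42.94 Y234.79
M3 S483
G1 X37.38 Y248.23 F2108
G1 X23.94 Y253.79
G1 X10.50 Y248.23
G1 X4.94 Y234.79
G1 X10.50 Y221.35
G1 X23.94 Y215.79
G1 X37.38 Y221.35
G1 X42.94 Y234.79
M5
G0 X101.89 Y250.79
M3 S483
G1 X132.67 Y155.82 F2108
G1 X35.03 Y176.65
G1 X101.89 Y250.79
M5
G0 X110.82 Y11.40
M3 S483
G1 X52.65 Y205.90 F2108
G1 X58.58 Y75.82
G1 X113.57 Y230.05
G1 X38.16 Y117.23
G1 X134.83 Y215.49
M5
G0 X9.83 Y27.67
M3 S483
G1 X140.05 Y193.04 F2108
G1 X109.01 Y124.01
G1 X12.24 Y200.85
G1 X121.50 Y8.30
M5

Since the viewBox matches the mm dimensions, user units are millimetres directly. The only transform is the Y-flip y_m = 261.09 − y_svg.

Shape 1 is a circle drawn with `<circle>`. Its stroke #008000 means score at S483, F2108. After flipping Y the toolpath is (42.94,234.79) → (37.38,248.23) → (23.94,253.79) → (10.50,248.23) → (4.94,234.79) → (10.50,221.35) → (23.94,215.79) → (37.38,221.35) → (42.94,234.79), returning to the start.

Shape 2 is a regular polygon drawn with `<path>`. Its stroke #008000 means score at S483, F2108. After flipping Y the toolpath is (101.89,250.79) → (132.67,155.82) → (35.03,176.65) → (101.89,250.79), returning to the start.

Shape 3 is a open polyline drawn with `<polyline>`. Its stroke #008000 means score at S483, F2108. After flipping Y the toolpath is (110.82,11.40) → (52.65,205.90) → (58.58,75.82) → (113.57,230.05) → (38.16,117.23) → (134.83,215.49).

Shape 4 is a open polyline drawn with `<path>`. Its stroke #008000 means score at S483, F2108. After flipping Y the toolpath is (9.83,27.67) → (140.05,193.04) → (109.01,124.01) → (12.24,200.85) → (121.50,8.30).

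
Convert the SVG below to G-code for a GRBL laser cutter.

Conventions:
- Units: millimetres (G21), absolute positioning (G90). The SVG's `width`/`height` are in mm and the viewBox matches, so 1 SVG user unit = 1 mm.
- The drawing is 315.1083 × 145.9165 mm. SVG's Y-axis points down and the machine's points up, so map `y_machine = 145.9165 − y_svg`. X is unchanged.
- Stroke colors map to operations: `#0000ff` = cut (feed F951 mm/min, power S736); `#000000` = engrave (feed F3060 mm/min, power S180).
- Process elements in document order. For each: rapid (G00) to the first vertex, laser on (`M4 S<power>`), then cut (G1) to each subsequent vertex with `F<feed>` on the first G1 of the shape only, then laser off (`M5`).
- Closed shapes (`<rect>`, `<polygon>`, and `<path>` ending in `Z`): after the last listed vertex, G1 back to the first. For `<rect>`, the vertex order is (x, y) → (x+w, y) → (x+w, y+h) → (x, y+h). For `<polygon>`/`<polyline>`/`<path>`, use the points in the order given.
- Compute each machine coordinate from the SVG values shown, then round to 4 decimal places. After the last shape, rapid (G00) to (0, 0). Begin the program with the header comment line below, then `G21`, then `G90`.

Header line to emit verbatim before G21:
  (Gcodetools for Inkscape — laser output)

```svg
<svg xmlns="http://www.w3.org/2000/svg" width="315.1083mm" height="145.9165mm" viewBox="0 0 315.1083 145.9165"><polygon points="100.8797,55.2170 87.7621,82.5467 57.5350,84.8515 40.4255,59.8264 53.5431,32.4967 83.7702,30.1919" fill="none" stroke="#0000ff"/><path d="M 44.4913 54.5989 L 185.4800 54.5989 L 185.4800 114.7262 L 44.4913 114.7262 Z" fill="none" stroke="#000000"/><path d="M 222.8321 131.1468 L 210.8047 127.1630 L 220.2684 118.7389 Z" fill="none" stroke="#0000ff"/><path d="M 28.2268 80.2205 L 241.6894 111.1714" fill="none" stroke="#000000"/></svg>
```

(Gcodetools for Inkscape — laser output)
G21
G90
G00 X100.8797 Y90.6995
M4 S736
G1 X87.7621 Y63.3698 F951
G1 X57.5350 Y61.0650
G1 X40.4255 Y86.0901
G1 X53.5431 Y113.4198
G1 X83.7702 Y115.7246
G1 X100.8797 Y90.6995
M5
G00 X44.4913 Y91.3176
M4 S180
G1 X185.4800 Y91.3176 F3060
G1 X185.4800 Y31.1903
G1 X44.4913 Y31.1903
G1 X44.4913 Y91.3176
M5
G00 X222.8321 Y14.7697
M4 S736
G1 X210.8047 Y18.7535 F951
G1 X220.2684 Y27.1776
G1 X222.8321 Y14.7697
M5
G00 X28.2268 Y65.6960
M4 S180
G1 X241.6894 Y34.7451 F3060
M5
G00 X0.0000 Y0.0000

viewBox `0 0 315.1083 145.9165` with mm width/height → 1 unit = 1 mm. Flip: y_m = 145.9165 − y_svg.

**Shape 1** — `<polygon>` regular polygon, stroke `#0000ff` → cut (S736, F951). Machine vertices: (100.8797,90.6995) → (87.7621,63.3698) → (57.5350,61.0650) → (40.4255,86.0901) → (53.5431,113.4198) → (83.7702,115.7246) → (100.8797,90.6995). Closed: final G1 returns to the first vertex.

**Shape 2** — `<path>` rectangle, stroke `#000000` → engrave (S180, F3060). Machine vertices: (44.4913,91.3176) → (185.4800,91.3176) → (185.4800,31.1903) → (44.4913,31.1903) → (44.4913,91.3176). Closed: final G1 returns to the first vertex.

**Shape 3** — `<path>` regular polygon, stroke `#0000ff` → cut (S736, F951). Machine vertices: (222.8321,14.7697) → (210.8047,18.7535) → (220.2684,27.1776) → (222.8321,14.7697). Closed: final G1 returns to the first vertex.

**Shape 4** — `<path>` line segment, stroke `#000000` → engrave (S180, F3060). Machine vertices: (28.2268,65.6960) → (241.6894,34.7451). Open path.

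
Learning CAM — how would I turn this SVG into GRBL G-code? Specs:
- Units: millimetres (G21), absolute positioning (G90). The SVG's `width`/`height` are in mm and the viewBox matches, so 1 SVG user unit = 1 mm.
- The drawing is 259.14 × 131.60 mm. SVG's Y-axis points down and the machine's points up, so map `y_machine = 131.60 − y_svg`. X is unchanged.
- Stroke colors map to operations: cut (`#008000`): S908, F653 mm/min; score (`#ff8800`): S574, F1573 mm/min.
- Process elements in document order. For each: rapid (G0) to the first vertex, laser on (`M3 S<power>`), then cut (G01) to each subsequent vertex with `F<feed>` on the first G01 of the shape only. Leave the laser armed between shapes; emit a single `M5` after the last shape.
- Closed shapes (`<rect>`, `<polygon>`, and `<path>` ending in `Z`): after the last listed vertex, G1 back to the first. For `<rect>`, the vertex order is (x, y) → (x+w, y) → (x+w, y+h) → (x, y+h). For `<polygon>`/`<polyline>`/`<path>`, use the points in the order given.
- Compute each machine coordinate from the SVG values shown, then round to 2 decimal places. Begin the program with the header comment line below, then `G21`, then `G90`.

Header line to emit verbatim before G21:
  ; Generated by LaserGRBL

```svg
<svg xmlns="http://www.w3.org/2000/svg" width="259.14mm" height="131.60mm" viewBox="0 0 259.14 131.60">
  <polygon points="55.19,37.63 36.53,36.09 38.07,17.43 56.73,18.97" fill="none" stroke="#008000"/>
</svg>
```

; Generated by LaserGRBL
G21
G90
G0 X55.19 Y93.97
M3 S908
G01 X36.53 Y95.51 F653
G01 X38.07 Y114.17
G01 X56.73 Y112.63
G01 X55.19 Y93.97
M5

viewBox `0 0 259.14 131.60` with mm width/height → 1 unit = 1 mm. Flip: y_m = 131.60 − y_svg.

**Shape 1** — `<polygon>` regular polygon, stroke `#008000` → cut (S908, F653). Machine vertices: (55.19,93.97) → (36.53,95.51) → (38.07,114.17) → (56.73,112.63) → (55.19,93.97). Closed: final G1 returns to the first vertex.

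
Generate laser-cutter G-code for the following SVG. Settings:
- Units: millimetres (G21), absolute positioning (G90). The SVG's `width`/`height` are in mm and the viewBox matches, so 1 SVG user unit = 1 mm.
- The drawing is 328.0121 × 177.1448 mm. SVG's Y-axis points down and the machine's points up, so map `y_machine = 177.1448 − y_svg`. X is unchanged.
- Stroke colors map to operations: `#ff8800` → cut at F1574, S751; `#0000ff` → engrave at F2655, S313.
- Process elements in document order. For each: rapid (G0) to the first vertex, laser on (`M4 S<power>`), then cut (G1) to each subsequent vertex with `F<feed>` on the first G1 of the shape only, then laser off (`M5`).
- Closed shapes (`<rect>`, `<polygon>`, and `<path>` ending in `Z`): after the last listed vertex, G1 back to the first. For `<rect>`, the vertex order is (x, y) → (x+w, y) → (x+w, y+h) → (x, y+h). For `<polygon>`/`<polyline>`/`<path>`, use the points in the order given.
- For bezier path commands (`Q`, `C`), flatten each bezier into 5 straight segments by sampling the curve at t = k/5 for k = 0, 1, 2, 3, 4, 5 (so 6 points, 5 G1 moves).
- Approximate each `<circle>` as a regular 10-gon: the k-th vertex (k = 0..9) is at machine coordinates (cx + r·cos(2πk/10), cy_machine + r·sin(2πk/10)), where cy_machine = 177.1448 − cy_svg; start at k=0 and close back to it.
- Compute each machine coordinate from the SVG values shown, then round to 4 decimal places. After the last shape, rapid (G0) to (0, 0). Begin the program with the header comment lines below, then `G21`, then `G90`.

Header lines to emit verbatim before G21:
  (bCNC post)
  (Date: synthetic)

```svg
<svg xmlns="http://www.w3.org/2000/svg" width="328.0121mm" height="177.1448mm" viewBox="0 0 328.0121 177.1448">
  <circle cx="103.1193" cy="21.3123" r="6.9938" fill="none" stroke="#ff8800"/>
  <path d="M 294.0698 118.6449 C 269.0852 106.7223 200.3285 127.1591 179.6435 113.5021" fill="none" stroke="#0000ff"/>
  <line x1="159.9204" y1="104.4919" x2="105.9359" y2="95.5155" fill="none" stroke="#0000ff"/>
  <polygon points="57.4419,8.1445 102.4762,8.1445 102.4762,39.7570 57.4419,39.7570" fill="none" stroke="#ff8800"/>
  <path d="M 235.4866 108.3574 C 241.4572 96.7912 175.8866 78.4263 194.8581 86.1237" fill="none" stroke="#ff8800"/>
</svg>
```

(bCNC post)
(Date: synthetic)
G21
G90
G0 X110.1131 Y155.8325
M4 S751
G1 X108.7774 Y159.9434 F1574
G1 X105.2805 Y162.4840
G1 X100.9581 Y162.4840
G1 X97.4612 Y159.9434
G1 X96.1255 Y155.8325
G1 X97.4612 Y151.7216
G1 X100.9581 Y149.1810
G1 X105.2805 Y149.1810
G1 X108.7774 Y151.7216
G1 X110.1131 Y155.8325
M5
G0 X294.0698 Y58.4999
M4 S313
G1 X274.5611 Y62.3020 F2655
G1 X248.9557 Y61.5275
G1 X221.6619 Y59.3663
G1 X197.0884 Y59.0081
G1 X179.6435 Y63.6427
M5
G0 X159.9204 Y72.6529
M4 S313
G1 X105.9359 Y81.6293 F2655
M5
G0 X57.4419 Y169.0003
M4 S751
G1 X102.4762 Y169.0003 F1574
G1 X102.4762 Y137.3878
G1 X57.4419 Y137.3878
G1 X57.4419 Y169.0003
M5
G0 X235.4866 Y68.7874
M4 S751
G1 X231.7327 Y76.2801 F1574
G1 X218.3009 Y83.8271
G1 X202.6832 Y89.8512
G1 X192.3716 Y92.7750
G1 X194.8581 Y91.0211
M5
G0 X0.0000 Y0.0000

Since the viewBox matches the mm dimensions, user units are millimetres directly. The only transform is the Y-flip y_m = 177.1448 − y_svg.

Shape 1 is a circle drawn with `<circle>`. Its stroke #ff8800 means cut at S751, F1574. After flipping Y the toolpath is (110.1131,155.8325) → (108.7774,159.9434) → (105.2805,162.4840) → (100.9581,162.4840) → (97.4612,159.9434) → (96.1255,155.8325) → (97.4612,151.7216) → (100.9581,149.1810) → (105.2805,149.1810) → (108.7774,151.7216) → (110.1131,155.8325), returning to the start.

Shape 2 is a cubic bezier drawn with `<path>`. Its stroke #0000ff means engrave at S313, F2655. After flipping Y the toolpath is (294.0698,58.4999) → (274.5611,62.3020) → (248.9557,61.5275) → (221.6619,59.3663) → (197.0884,59.0081) → (179.6435,63.6427).

Shape 3 is a line segment drawn with `<line>`. Its stroke #0000ff means engrave at S313, F2655. After flipping Y the toolpath is (159.9204,72.6529) → (105.9359,81.6293).

Shape 4 is a rectangle drawn with `<polygon>`. Its stroke #ff8800 means cut at S751, F1574. After flipping Y the toolpath is (57.4419,169.0003) → (102.4762,169.0003) → (102.4762,137.3878) → (57.4419,137.3878) → (57.4419,169.0003), returning to the start.

Shape 5 is a cubic bezier drawn with `<path>`. Its stroke #ff8800 means cut at S751, F1574. After flipping Y the toolpath is (235.4866,68.7874) → (231.7327,76.2801) → (218.3009,83.8271) → (202.6832,89.8512) → (192.3716,92.7750) → (194.8581,91.0211).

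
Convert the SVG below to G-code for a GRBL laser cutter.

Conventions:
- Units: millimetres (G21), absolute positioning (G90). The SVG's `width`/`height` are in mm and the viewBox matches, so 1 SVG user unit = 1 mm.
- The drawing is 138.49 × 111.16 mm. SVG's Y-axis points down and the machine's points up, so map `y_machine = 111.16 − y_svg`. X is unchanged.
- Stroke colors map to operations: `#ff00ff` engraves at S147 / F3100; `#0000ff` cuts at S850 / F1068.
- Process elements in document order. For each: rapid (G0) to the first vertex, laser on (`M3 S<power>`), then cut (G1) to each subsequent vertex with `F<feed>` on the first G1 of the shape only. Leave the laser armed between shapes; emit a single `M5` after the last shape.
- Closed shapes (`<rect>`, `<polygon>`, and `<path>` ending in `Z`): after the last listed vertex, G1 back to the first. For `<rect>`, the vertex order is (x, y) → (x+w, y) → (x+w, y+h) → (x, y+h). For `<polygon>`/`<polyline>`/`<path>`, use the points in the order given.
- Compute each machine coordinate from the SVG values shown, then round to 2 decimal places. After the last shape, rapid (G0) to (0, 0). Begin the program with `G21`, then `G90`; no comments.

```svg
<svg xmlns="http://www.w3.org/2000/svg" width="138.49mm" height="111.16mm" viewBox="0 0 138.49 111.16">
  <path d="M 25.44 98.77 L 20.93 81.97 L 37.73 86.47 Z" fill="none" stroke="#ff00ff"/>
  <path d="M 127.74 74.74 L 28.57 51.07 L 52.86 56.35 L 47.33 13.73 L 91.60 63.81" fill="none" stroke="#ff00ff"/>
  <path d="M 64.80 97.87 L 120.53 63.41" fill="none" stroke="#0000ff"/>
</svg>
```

viewBox `0 0 138.49 111.16` with mm width/height → 1 unit = 1 mm. Flip: y_m = 111.16 − y_svg.

**Shape 1** — `<path>` regular polygon, stroke `#ff00ff` → engrave (S147, F3100). Machine vertices: (25.44,12.39) → (20.93,29.19) → (37.73,24.69) → (25.44,12.39). Closed: final G1 returns to the first vertex.

**Shape 2** — `<path>` open polyline, stroke `#ff00ff` → engrave (S147, F3100). Machine vertices: (127.74,36.42) → (28.57,60.09) → (52.86,54.81) → (47.33,97.43) → (91.60,47.35). Open path.

**Shape 3** — `<path>` line segment, stroke `#0000ff` → cut (S850, F1068). Machine vertices: (64.80,13.29) → (120.53,47.75). Open path.

G21
G90
G0 X25.44 Y12.39
M3 S147
G1 X20.93 Y29.19 F3100
G1 X37.73 Y24.69
G1 X25.44 Y12.39
G0 X127.74 Y36.42
M3 S147
G1 X28.57 Y60.09 F3100
G1 X52.86 Y54.81
G1 X47.33 Y97.43
G1 X91.60 Y47.35
G0 X64.80 Y13.29
M3 S850
G1 X120.53 Y47.75 F1068
M5
G0 X0.00 Y0.00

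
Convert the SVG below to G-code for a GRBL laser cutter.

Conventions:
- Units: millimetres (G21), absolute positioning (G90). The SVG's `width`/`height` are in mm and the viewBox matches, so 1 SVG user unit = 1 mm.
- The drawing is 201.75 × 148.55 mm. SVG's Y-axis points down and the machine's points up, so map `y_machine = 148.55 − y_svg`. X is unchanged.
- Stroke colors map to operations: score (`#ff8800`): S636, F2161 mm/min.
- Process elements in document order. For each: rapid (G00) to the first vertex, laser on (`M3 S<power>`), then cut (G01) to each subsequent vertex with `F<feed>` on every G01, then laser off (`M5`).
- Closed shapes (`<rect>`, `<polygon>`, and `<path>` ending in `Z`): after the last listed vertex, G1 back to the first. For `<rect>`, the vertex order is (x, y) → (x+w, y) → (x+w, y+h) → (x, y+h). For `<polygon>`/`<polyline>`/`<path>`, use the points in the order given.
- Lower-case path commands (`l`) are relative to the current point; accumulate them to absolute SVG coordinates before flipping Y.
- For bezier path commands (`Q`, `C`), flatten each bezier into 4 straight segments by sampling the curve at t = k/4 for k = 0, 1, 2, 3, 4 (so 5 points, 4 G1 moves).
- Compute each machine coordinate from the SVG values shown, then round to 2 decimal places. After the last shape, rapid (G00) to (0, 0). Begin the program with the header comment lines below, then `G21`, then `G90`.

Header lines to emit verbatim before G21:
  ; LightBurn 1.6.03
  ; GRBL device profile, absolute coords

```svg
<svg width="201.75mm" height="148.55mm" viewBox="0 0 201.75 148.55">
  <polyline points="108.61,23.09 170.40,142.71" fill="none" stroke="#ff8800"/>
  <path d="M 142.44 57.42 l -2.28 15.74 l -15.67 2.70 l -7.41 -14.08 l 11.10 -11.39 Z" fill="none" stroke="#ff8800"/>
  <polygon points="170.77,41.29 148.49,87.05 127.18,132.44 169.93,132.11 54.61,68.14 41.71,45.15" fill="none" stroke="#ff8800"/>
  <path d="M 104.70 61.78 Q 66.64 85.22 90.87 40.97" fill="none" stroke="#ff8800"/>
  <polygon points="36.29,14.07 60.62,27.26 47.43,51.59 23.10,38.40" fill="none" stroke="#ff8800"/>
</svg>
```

; LightBurn 1.6.03
; GRBL device profile, absolute coords
G21
G90
G00 X108.61 Y125.46
M3 S636
G01 X170.40 Y5.84 F2161
M5
G00 X142.44 Y91.13
M3 S636
G01 X140.16 Y75.39 F2161
G01 X124.49 Y72.69 F2161
G01 X117.08 Y86.77 F2161
G01 X128.18 Y98.16 F2161
G01 X142.44 Y91.13 F2161
M5
G00 X170.77 Y107.26
M3 S636
G01 X148.49 Y61.50 F2161
G01 X127.18 Y16.11 F2161
G01 X169.93 Y16.44 F2161
G01 X54.61 Y80.41 F2161
G01 X41.71 Y103.40 F2161
G01 X170.77 Y107.26 F2161
M5
G00 X104.70 Y86.77
M3 S636
G01 X89.56 Y79.28 F2161
G01 X82.21 Y80.25 F2161
G01 X82.65 Y89.69 F2161
G01 X90.87 Y107.58 F2161
M5
G00 X36.29 Y134.48
M3 S636
G01 X60.62 Y121.29 F2161
G01 X47.43 Y96.96 F2161
G01 X23.10 Y110.15 F2161
G01 X36.29 Y134.48 F2161
M5
G00 X0.00 Y0.00

viewBox `0 0 201.75 148.55` with mm width/height → 1 unit = 1 mm. Flip: y_m = 148.55 − y_svg.

**Shape 1** — `<polyline>` line segment, stroke `#ff8800` → score (S636, F2161). Machine vertices: (108.61,125.46) → (170.40,5.84). Open path.

**Shape 2** — `<path>` regular polygon, stroke `#ff8800` → score (S636, F2161). Machine vertices: (142.44,91.13) → (140.16,75.39) → (124.49,72.69) → (117.08,86.77) → (128.18,98.16) → (142.44,91.13). Closed: final G1 returns to the first vertex.

**Shape 3** — `<polygon>` closed polygon, stroke `#ff8800` → score (S636, F2161). Machine vertices: (170.77,107.26) → (148.49,61.50) → (127.18,16.11) → (169.93,16.44) → (54.61,80.41) → (41.71,103.40) → (170.77,107.26). Closed: final G1 returns to the first vertex.

**Shape 4** — `<path>` quadratic bezier, stroke `#ff8800` → score (S636, F2161). Control points (SVG): P0=(104.70,61.78), P1=(66.64,85.22), P2=(90.87,40.97); sampled at t=k/4. Machine vertices: (104.70,86.77) → (89.56,79.28) → (82.21,80.25) → (82.65,89.69) → (90.87,107.58). Open path.

**Shape 5** — `<polygon>` regular polygon, stroke `#ff8800` → score (S636, F2161). Machine vertices: (36.29,134.48) → (60.62,121.29) → (47.43,96.96) → (23.10,110.15) → (36.29,134.48). Closed: final G1 returns to the first vertex.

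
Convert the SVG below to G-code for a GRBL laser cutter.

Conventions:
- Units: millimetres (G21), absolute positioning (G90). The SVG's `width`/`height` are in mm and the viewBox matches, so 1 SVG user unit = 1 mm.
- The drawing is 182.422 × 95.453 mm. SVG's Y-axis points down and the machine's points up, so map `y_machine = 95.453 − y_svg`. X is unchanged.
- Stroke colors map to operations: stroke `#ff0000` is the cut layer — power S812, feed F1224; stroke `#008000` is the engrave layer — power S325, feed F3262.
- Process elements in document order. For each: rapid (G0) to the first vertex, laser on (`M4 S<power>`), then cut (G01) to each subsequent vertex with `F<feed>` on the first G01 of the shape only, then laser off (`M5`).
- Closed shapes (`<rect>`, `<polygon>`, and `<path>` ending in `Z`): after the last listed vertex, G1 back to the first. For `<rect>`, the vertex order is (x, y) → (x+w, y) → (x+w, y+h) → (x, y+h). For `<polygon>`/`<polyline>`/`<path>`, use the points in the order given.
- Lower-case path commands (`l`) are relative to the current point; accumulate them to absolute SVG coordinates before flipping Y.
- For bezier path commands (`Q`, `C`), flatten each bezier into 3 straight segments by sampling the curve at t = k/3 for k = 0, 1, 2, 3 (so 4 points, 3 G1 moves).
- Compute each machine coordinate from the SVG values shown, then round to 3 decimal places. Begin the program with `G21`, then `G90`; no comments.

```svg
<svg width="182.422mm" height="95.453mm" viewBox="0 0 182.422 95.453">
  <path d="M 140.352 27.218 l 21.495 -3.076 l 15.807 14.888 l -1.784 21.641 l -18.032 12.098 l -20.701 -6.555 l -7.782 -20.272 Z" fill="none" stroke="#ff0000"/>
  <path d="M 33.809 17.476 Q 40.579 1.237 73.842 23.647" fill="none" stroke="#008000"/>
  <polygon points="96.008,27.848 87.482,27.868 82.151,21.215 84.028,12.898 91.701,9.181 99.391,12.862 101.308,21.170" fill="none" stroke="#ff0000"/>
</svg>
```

G21
G90
G0 X140.352 Y68.235
M4 S812
G01 X161.847 Y71.311 F1224
G01 X177.654 Y56.423
G01 X175.870 Y34.782
G01 X157.838 Y22.684
G01 X137.137 Y29.239
G01 X129.355 Y49.511
G01 X140.352 Y68.235
M5
G0 X33.809 Y77.977
M4 S325
G01 X41.266 Y84.509 F3262
G01 X54.610 Y82.452
G01 X73.842 Y71.806
M5
G0 X96.008 Y67.605
M4 S812
G01 X87.482 Y67.585 F1224
G01 X82.151 Y74.238
G01 X84.028 Y82.555
G01 X91.701 Y86.272
G01 X99.391 Y82.591
G01 X101.308 Y74.283
G01 X96.008 Y67.605
M5

Since the viewBox matches the mm dimensions, user units are millimetres directly. The only transform is the Y-flip y_m = 95.453 − y_svg.

Shape 1 is a regular polygon drawn with `<path>`. Its stroke #ff0000 means cut at S812, F1224. After flipping Y the toolpath is (140.352,68.235) → (161.847,71.311) → (177.654,56.423) → (175.870,34.782) → (157.838,22.684) → (137.137,29.239) → (129.355,49.511) → (140.352,68.235), returning to the start.

Shape 2 is a quadratic bezier drawn with `<path>`. Its stroke #008000 means engrave at S325, F3262. After flipping Y the toolpath is (33.809,77.977) → (41.266,84.509) → (54.610,82.452) → (73.842,71.806).

Shape 3 is a regular polygon drawn with `<polygon>`. Its stroke #ff0000 means cut at S812, F1224. After flipping Y the toolpath is (96.008,67.605) → (87.482,67.585) → (82.151,74.238) → (84.028,82.555) → (91.701,86.272) → (99.391,82.591) → (101.308,74.283) → (96.008,67.605), returning to the start.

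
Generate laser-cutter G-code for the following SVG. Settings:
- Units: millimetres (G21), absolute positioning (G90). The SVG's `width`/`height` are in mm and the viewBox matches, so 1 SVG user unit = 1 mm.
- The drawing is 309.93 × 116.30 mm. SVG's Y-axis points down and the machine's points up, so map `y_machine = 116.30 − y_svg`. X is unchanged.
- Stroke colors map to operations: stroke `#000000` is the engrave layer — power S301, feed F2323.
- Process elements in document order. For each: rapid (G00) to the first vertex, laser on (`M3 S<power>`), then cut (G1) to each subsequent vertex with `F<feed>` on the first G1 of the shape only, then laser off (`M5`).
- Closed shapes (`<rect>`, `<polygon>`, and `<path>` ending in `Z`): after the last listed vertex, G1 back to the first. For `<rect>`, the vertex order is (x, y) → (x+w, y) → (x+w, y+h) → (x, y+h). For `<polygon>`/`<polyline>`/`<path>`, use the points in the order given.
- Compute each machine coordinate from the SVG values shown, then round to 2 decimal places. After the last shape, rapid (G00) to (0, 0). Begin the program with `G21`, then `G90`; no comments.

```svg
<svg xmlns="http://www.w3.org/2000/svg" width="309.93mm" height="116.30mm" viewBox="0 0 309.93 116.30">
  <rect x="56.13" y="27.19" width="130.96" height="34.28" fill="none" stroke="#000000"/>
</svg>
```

G21
G90
G00 X56.13 Y89.11
M3 S301
G1 X187.09 Y89.11 F2323
G1 X187.09 Y54.83
G1 X56.13 Y54.83
G1 X56.13 Y89.11
M5
G00 X0.00 Y0.00

1 u = 1 mm; y_m = 116.30 − y.

[1] `<rect>` rectangle, #000000→engrave S301 F2323: (56.13,89.11) → (187.09,89.11) → (187.09,54.83) → (56.13,54.83) → (56.13,89.11) (closed)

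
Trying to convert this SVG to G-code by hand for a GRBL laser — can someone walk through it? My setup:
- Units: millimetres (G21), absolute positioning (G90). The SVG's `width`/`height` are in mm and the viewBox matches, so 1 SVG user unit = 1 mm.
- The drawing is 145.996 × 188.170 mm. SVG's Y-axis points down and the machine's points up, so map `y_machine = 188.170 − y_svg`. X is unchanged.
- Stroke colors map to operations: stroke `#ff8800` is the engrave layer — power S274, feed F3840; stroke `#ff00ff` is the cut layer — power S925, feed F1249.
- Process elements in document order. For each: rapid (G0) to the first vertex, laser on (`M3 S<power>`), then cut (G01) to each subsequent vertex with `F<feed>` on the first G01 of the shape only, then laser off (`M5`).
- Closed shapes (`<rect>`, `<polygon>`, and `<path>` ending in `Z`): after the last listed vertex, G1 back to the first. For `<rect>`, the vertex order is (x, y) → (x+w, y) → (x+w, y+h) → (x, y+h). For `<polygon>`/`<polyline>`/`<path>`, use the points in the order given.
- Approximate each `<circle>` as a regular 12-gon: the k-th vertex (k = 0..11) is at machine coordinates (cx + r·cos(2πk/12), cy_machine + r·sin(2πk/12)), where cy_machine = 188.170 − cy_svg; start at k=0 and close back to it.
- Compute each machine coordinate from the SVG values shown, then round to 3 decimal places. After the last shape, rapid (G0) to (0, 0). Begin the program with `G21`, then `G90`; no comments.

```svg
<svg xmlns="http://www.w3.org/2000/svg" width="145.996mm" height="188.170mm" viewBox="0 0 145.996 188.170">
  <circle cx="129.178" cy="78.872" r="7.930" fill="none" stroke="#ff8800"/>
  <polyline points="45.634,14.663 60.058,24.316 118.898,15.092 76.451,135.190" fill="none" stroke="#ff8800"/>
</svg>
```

viewBox `0 0 145.996 188.170` with mm width/height → 1 unit = 1 mm. Flip: y_m = 188.170 − y_svg.

**Shape 1** — `<circle>` circle, stroke `#ff8800` → engrave (S274, F3840). Machine vertices: (137.108,109.298) → (136.046,113.263) → (133.143,116.166) → (129.178,117.228) → (125.213,116.166) → (122.310,113.263) → (121.248,109.298) → (122.310,105.333) → (125.213,102.430) → (129.178,101.368) → (133.143,102.430) → (136.046,105.333) → (137.108,109.298). Closed: final G1 returns to the first vertex.

**Shape 2** — `<polyline>` open polyline, stroke `#ff8800` → engrave (S274, F3840). Machine vertices: (45.634,173.507) → (60.058,163.854) → (118.898,173.078) → (76.451,52.980). Open path.

G21
G90
G0 X137.108 Y109.298
M3 S274
G01 X136.046 Y113.263 F3840
G01 X133.143 Y116.166
G01 X129.178 Y117.228
G01 X125.213 Y116.166
G01 X122.310 Y113.263
G01 X121.248 Y109.298
G01 X122.310 Y105.333
G01 X125.213 Y102.430
G01 X129.178 Y101.368
G01 X133.143 Y102.430
G01 X136.046 Y105.333
G01 X137.108 Y109.298
M5
G0 X45.634 Y173.507
M3 S274
G01 X60.058 Y163.854 F3840
G01 X118.898 Y173.078
G01 X76.451 Y52.980
M5
G0 X0.000 Y0.000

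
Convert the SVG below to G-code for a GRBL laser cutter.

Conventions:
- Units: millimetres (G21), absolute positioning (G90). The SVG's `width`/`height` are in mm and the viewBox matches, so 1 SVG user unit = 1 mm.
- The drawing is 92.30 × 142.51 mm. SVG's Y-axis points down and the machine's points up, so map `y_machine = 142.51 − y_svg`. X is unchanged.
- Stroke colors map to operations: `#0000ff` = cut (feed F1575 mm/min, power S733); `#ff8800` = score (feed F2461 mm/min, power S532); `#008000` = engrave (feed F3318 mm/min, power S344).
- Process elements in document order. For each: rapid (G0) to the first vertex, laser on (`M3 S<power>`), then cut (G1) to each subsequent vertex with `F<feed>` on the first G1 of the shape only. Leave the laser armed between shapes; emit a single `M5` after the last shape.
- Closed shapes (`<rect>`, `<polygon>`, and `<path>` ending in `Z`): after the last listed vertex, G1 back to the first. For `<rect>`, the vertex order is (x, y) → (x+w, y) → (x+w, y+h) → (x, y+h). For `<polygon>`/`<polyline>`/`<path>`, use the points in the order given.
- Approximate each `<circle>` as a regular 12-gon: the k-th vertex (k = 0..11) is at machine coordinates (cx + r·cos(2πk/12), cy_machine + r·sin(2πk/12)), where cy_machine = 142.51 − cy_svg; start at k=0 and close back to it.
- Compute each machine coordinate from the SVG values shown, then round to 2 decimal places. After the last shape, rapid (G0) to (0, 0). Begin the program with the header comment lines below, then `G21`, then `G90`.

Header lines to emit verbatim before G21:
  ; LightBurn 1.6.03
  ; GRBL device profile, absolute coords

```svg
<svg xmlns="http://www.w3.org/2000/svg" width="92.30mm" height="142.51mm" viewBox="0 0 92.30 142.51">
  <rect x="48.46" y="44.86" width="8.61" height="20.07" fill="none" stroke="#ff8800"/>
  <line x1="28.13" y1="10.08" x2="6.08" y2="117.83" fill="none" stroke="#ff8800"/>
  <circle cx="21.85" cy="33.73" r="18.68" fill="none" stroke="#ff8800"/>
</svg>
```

; LightBurn 1.6.03
; GRBL device profile, absolute coords
G21
G90
G0 X48.46 Y97.65
M3 S532
G1 X57.07 Y97.65 F2461
G1 X57.07 Y77.58
G1 X48.46 Y77.58
G1 X48.46 Y97.65
G0 X28.13 Y132.43
M3 S532
G1 X6.08 Y24.68 F2461
G0 X40.53 Y108.78
M3 S532
G1 X38.03 Y118.12 F2461
G1 X31.19 Y124.96
G1 X21.85 Y127.46
G1 X12.51 Y124.96
G1 X5.67 Y118.12
G1 X3.17 Y108.78
G1 X5.67 Y99.44
G1 X12.51 Y92.60
G1 X21.85 Y90.10
G1 X31.19 Y92.60
G1 X38.03 Y99.44
G1 X40.53 Y108.78
M5
G0 X0.00 Y0.00

1 u = 1 mm; y_m = 142.51 − y.

[1] `<rect>` rectangle, #ff8800→score S532 F2461: (48.46,97.65) → (57.07,97.65) → (57.07,77.58) → (48.46,77.58) → (48.46,97.65) (closed)

[2] `<line>` line segment, #ff8800→score S532 F2461: (28.13,132.43) → (6.08,24.68)

[3] `<circle>` circle, #ff8800→score S532 F2461: (40.53,108.78) → (38.03,118.12) → (31.19,124.96) → (21.85,127.46) → (12.51,124.96) → (5.67,118.12) → (3.17,108.78) → (5.67,99.44) → (12.51,92.60) → (21.85,90.10) → (31.19,92.60) → (38.03,99.44) → (40.53,108.78) (closed)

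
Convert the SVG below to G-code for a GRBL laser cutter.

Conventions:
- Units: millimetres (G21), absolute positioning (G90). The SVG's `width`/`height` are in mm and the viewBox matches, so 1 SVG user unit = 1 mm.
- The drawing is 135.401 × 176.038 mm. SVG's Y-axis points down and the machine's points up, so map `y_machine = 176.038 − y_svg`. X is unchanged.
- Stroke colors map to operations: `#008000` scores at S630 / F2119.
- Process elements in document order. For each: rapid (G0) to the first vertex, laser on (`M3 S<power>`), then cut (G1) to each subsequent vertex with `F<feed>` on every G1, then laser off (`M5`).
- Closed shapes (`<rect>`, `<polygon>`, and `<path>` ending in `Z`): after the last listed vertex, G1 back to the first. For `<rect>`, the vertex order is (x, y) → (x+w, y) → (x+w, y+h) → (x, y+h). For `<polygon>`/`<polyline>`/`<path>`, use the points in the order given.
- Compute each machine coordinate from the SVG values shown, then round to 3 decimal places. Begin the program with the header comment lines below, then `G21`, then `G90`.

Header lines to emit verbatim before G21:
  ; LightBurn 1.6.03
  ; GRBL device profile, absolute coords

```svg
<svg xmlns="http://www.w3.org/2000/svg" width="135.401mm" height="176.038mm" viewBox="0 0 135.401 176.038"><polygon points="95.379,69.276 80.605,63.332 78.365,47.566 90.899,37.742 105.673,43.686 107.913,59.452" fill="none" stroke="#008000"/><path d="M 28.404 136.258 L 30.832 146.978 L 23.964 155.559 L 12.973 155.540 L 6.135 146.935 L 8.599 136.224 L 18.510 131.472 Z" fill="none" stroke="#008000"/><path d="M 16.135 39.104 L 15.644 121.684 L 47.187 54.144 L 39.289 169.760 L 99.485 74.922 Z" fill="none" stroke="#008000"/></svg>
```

; LightBurn 1.6.03
; GRBL device profile, absolute coords
G21
G90
G0 X95.379 Y106.762
M3 S630
G1 X80.605 Y112.706 F2119
G1 X78.365 Y128.472 F2119
G1 X90.899 Y138.296 F2119
G1 X105.673 Y132.352 F2119
G1 X107.913 Y116.586 F2119
G1 X95.379 Y106.762 F2119
M5
G0 X28.404 Y39.780
M3 S630
G1 X30.832 Y29.060 F2119
G1 X23.964 Y20.479 F2119
G1 X12.973 Y20.498 F2119
G1 X6.135 Y29.103 F2119
G1 X8.599 Y39.814 F2119
G1 X18.510 Y44.566 F2119
G1 X28.404 Y39.780 F2119
M5
G0 X16.135 Y136.934
M3 S630
G1 X15.644 Y54.354 F2119
G1 X47.187 Y121.894 F2119
G1 X39.289 Y6.278 F2119
G1 X99.485 Y101.116 F2119
G1 X16.135 Y136.934 F2119
M5

Since the viewBox matches the mm dimensions, user units are millimetres directly. The only transform is the Y-flip y_m = 176.038 − y_svg.

Shape 1 is a regular polygon drawn with `<polygon>`. Its stroke #008000 means score at S630, F2119. After flipping Y the toolpath is (95.379,106.762) → (80.605,112.706) → (78.365,128.472) → (90.899,138.296) → (105.673,132.352) → (107.913,116.586) → (95.379,106.762), returning to the start.

Shape 2 is a regular polygon drawn with `<path>`. Its stroke #008000 means score at S630, F2119. After flipping Y the toolpath is (28.404,39.780) → (30.832,29.060) → (23.964,20.479) → (12.973,20.498) → (6.135,29.103) → (8.599,39.814) → (18.510,44.566) → (28.404,39.780), returning to the start.

Shape 3 is a closed polygon drawn with `<path>`. Its stroke #008000 means score at S630, F2119. After flipping Y the toolpath is (16.135,136.934) → (15.644,54.354) → (47.187,121.894) → (39.289,6.278) → (99.485,101.116) → (16.135,136.934), returning to the start.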